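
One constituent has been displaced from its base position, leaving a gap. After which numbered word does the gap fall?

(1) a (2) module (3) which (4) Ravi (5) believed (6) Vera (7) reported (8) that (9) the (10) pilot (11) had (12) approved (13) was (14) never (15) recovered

The displaced element is "a module" (word 2).
It is linked across 2 clause boundaries (Ø → that).
It functions as the direct object of "approved", so the gap sits immediately after word 12 ("approved").
Base order: Ravi believed Vera reported that the pilot had approved a module.

12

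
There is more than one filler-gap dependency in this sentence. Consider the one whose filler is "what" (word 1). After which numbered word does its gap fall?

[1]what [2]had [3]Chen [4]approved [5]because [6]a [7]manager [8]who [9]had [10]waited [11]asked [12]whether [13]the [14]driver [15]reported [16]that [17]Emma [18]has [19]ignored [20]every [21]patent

4

The displaced element is "what" (word 1).
It functions as the direct object of "approved", so the gap sits immediately after word 4 ("approved").
Base order: Chen had approved what because a manager who had waited asked whether the driver reported that Emma has ignored every patent.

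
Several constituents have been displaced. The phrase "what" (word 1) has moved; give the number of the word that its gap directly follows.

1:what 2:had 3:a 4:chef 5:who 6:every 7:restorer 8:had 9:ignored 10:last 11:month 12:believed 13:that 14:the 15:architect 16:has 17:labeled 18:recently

The displaced element is "what" (word 1).
It is linked across 1 clause boundary (that).
It functions as the direct object of "labeled", so the gap sits immediately after word 17 ("labeled").
Base order: A chef who every restorer had ignored last month had believed that the architect has labeled what recently.

17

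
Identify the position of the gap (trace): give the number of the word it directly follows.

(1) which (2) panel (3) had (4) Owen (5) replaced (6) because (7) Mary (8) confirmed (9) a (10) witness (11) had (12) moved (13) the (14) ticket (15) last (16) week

The displaced element is "which panel" (word 2).
It functions as the direct object of "replaced", so the gap sits immediately after word 5 ("replaced").
Base order: Owen had replaced which panel because Mary confirmed a witness had moved the ticket last week.

5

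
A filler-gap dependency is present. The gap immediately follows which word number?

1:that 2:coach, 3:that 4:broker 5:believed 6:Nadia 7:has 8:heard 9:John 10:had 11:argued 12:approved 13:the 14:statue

11

The displaced element is "that coach" (word 2).
It is linked across 3 clause boundaries (Ø → Ø → Ø).
It functions as the subject of "approved", so the gap sits immediately after word 11 ("argued").
Base order: That broker believed Nadia has heard John had argued that coach approved the statue.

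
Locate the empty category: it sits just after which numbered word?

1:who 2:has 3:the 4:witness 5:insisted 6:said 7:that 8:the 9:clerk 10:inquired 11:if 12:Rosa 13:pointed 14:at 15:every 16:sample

The displaced element is "who" (word 1).
It is linked across 1 clause boundary (Ø).
It functions as the subject of "said", so the gap sits immediately after word 5 ("insisted").
Base order: The witness has insisted that who said that the clerk inquired if Rosa pointed at every sample.

5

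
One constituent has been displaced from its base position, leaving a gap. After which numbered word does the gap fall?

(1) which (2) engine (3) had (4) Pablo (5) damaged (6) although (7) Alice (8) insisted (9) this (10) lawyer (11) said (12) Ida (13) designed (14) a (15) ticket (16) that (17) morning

5

The displaced element is "which engine" (word 2).
It functions as the direct object of "damaged", so the gap sits immediately after word 5 ("damaged").
Base order: Pablo had damaged which engine although Alice insisted this lawyer said Ida designed a ticket that morning.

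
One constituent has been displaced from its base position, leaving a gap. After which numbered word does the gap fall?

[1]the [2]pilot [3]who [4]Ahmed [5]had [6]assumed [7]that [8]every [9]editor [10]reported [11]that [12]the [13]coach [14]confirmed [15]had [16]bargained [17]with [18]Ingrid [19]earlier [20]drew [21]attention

14

The displaced element is "the pilot" (word 2).
It is linked across 3 clause boundaries (that → that → Ø).
It functions as the subject of "bargained", so the gap sits immediately after word 14 ("confirmed").
Base order: Ahmed had assumed that every editor reported that the coach confirmed that the pilot had bargained with Ingrid earlier.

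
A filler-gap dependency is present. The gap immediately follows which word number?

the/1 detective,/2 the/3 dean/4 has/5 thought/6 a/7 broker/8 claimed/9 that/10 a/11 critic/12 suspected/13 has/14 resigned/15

The displaced element is "the detective" (word 2).
It is linked across 3 clause boundaries (Ø → that → Ø).
It functions as the subject of "resigned", so the gap sits immediately after word 13 ("suspected").
Base order: The dean has thought a broker claimed that a critic suspected that the detective has resigned.

13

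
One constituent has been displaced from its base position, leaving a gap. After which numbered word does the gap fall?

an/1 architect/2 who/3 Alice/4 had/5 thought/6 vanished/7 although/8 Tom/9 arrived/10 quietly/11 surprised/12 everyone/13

The displaced element is "an architect" (word 2).
It is linked across 1 clause boundary (Ø).
It functions as the subject of "vanished", so the gap sits immediately after word 6 ("thought").
Base order: Alice had thought an architect vanished although Tom arrived quietly.

6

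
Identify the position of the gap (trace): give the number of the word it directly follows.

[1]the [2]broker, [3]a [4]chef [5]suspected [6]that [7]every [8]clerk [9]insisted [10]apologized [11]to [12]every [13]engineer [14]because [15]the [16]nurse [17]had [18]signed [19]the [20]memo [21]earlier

9

The displaced element is "the broker" (word 2).
It is linked across 2 clause boundaries (that → Ø).
It functions as the subject of "apologized", so the gap sits immediately after word 9 ("insisted").
Base order: A chef suspected that every clerk insisted that the broker apologized to every engineer because the nurse had signed the memo earlier.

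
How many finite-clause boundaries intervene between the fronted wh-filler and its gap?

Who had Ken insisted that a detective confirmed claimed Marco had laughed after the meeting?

"who" is extracted from the subject of "claimed".
Boundaries crossed, outermost first: [that], [Ø] — 2 in total.

2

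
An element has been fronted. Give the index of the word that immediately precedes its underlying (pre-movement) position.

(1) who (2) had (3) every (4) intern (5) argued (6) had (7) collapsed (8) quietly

5

The displaced element is "who" (word 1).
It is linked across 1 clause boundary (Ø).
It functions as the subject of "collapsed", so the gap sits immediately after word 5 ("argued").
Base order: Every intern had argued who had collapsed quietly.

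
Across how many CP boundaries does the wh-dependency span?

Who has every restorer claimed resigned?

"who" is extracted from the subject of "resigned".
Boundaries crossed, outermost first: [Ø] — 1 in total.

1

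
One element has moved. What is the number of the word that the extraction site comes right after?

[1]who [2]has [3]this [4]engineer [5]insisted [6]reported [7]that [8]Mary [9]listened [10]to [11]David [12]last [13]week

The displaced element is "who" (word 1).
It is linked across 1 clause boundary (Ø).
It functions as the subject of "reported", so the gap sits immediately after word 5 ("insisted").
Base order: This engineer has insisted that who reported that Mary listened to David last week.

5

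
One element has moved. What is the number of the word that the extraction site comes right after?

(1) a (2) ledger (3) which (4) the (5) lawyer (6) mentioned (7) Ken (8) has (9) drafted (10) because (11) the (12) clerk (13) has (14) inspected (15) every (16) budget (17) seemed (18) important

9

The displaced element is "a ledger" (word 2).
It is linked across 1 clause boundary (Ø).
It functions as the direct object of "drafted", so the gap sits immediately after word 9 ("drafted").
Base order: The lawyer mentioned Ken has drafted a ledger because the clerk has inspected every budget.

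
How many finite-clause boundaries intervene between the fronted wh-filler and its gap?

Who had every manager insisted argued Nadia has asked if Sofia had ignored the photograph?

"who" is extracted from the subject of "argued".
Boundaries crossed, outermost first: [Ø] — 1 in total.

1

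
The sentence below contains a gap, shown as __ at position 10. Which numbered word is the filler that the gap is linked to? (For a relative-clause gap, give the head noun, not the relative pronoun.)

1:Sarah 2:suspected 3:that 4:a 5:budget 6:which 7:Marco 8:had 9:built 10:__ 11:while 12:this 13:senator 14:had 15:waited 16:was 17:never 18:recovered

The gap at 10 is the object of "built", inside a relative clause.
The relative pronoun is "which" (word 6); it is bound by the head noun immediately before it.
Its filler is the head noun "budget", at word 5.

5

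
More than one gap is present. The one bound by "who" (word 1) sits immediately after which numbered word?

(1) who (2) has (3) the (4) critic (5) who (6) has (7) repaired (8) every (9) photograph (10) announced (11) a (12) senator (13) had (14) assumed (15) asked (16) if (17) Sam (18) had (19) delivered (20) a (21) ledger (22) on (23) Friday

14

The displaced element is "who" (word 1).
It is linked across 2 clause boundaries (Ø → Ø).
It functions as the subject of "asked", so the gap sits immediately after word 14 ("assumed").
Base order: The critic who has repaired every photograph has announced a senator had assumed that who asked if Sam had delivered a ledger on Friday.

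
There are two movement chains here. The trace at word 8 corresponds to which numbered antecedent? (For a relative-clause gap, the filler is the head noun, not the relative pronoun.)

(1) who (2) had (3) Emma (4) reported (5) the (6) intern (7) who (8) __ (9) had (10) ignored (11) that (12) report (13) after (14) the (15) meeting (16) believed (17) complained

The marked gap is inside the relative clause, the subject of "ignored".
Its filler is the head noun "intern" (via "who"), at word 6.
(The other dependency links word 1 to a gap after word 16.)

6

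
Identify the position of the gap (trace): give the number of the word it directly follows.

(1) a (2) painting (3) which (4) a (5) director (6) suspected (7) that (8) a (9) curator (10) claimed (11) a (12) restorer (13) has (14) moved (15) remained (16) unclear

The displaced element is "a painting" (word 2).
It is linked across 2 clause boundaries (that → Ø).
It functions as the direct object of "moved", so the gap sits immediately after word 14 ("moved").
Base order: A director suspected that a curator claimed a restorer has moved a painting.

14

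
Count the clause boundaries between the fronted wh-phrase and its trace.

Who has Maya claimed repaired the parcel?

1

"who" is extracted from the subject of "repaired".
Boundaries crossed, outermost first: [Ø] — 1 in total.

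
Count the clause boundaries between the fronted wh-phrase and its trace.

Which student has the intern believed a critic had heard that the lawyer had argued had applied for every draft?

"which student" is extracted from the subject of "applied".
Boundaries crossed, outermost first: [Ø], [that], [Ø] — 3 in total.

3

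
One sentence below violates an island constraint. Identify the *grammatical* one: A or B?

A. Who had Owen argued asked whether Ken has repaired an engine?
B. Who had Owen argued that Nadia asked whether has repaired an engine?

A

In B, the wh-phrase is extracted from inside a wh-island (introduced by "whether"), which blocks movement.
In A, the extraction path crosses only that-complement boundaries, which are transparent.
So A is grammatical.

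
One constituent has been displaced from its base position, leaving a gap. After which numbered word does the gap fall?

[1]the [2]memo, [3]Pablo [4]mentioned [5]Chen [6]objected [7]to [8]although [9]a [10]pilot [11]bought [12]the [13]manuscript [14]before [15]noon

The displaced element is "the memo" (word 2).
It is linked across 1 clause boundary (Ø).
It functions as the object of the preposition "to" of "objected", so the gap sits immediately after word 7 ("to").
Base order: Pablo mentioned Chen objected to the memo although a pilot bought the manuscript before noon.

7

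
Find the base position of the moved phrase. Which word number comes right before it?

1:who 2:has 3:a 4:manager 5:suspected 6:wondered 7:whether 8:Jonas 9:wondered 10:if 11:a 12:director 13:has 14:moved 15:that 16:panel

The displaced element is "who" (word 1).
It is linked across 1 clause boundary (Ø).
It functions as the subject of "wondered", so the gap sits immediately after word 5 ("suspected").
Base order: A manager has suspected that who wondered whether Jonas wondered if a director has moved that panel.

5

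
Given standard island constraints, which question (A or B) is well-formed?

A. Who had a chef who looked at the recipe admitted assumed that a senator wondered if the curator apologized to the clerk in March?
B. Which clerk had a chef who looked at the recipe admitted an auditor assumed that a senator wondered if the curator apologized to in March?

A

In B, the wh-phrase is extracted from inside a wh-island (introduced by "if"), which blocks movement.
In A, the extraction path crosses only that-complement boundaries, which are transparent.
So A is grammatical.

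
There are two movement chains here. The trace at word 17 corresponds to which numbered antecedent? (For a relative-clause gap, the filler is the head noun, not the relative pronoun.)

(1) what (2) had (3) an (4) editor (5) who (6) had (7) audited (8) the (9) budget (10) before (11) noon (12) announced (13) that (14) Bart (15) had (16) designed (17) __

1

The marked gap is the direct object of "designed".
Its filler is the fronted wh-phrase "what", at word 1.
(The other dependency links word 4 to a gap after word 5.)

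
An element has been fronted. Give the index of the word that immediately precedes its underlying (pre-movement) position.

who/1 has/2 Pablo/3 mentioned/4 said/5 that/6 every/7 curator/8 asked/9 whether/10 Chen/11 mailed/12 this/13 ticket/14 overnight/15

4

The displaced element is "who" (word 1).
It is linked across 1 clause boundary (Ø).
It functions as the subject of "said", so the gap sits immediately after word 4 ("mentioned").
Base order: Pablo has mentioned who said that every curator asked whether Chen mailed this ticket overnight.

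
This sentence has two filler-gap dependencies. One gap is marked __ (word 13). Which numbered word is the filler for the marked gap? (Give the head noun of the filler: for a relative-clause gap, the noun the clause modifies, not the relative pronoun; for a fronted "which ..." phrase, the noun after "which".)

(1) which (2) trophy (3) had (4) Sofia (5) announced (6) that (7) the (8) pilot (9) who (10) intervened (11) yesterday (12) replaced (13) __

2

The marked gap is the direct object of "replaced".
Its filler is the fronted wh-phrase "which trophy", at word 2.
(The other dependency links word 8 to a gap after word 9.)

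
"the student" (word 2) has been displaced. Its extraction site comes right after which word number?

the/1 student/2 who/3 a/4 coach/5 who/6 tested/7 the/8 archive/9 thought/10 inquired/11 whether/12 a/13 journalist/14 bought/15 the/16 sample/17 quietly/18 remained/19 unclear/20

10

The displaced element is "the student" (word 2).
It is linked across 1 clause boundary (Ø).
It functions as the subject of "inquired", so the gap sits immediately after word 10 ("thought").
Base order: A coach who tested the archive thought that the student inquired whether a journalist bought the sample quietly.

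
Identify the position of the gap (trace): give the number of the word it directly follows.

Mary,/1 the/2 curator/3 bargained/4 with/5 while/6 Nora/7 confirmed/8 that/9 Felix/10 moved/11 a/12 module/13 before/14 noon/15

The displaced element is "Mary" (word 1).
It functions as the object of the preposition "with" of "bargained", so the gap sits immediately after word 5 ("with").
Base order: The curator bargained with Mary while Nora confirmed that Felix moved a module before noon.

5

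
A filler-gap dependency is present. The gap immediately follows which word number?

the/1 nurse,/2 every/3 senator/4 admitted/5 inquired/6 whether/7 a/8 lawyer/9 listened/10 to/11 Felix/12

The displaced element is "the nurse" (word 2).
It is linked across 1 clause boundary (Ø).
It functions as the subject of "inquired", so the gap sits immediately after word 5 ("admitted").
Base order: Every senator admitted that the nurse inquired whether a lawyer listened to Felix.

5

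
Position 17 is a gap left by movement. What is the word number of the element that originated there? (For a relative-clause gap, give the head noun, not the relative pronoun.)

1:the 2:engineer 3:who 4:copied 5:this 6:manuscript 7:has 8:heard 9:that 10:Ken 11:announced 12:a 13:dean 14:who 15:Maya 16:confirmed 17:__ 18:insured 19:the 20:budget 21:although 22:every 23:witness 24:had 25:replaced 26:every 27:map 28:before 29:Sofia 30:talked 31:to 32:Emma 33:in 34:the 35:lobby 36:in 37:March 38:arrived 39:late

The gap at 17 is the subject of "insured", inside a relative clause.
The relative pronoun is "who" (word 14); it is bound by the head noun immediately before it.
Its filler is the head noun "dean", at word 13.

13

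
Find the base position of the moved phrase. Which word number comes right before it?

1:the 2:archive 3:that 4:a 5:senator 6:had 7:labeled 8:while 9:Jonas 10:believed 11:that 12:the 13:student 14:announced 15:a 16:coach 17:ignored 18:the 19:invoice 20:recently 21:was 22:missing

The displaced element is "the archive" (word 2).
It functions as the direct object of "labeled", so the gap sits immediately after word 7 ("labeled").
Base order: A senator had labeled the archive while Jonas believed that the student announced a coach ignored the invoice recently.

7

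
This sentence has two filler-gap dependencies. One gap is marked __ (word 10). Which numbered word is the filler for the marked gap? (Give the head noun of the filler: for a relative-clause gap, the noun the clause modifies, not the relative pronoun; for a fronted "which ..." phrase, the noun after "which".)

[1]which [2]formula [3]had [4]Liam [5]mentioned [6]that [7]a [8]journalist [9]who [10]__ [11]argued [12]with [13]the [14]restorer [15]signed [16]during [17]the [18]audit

The marked gap is inside the relative clause, the subject of "argued".
Its filler is the head noun "journalist" (via "who"), at word 8.
(The other dependency links word 2 to a gap after word 15.)

8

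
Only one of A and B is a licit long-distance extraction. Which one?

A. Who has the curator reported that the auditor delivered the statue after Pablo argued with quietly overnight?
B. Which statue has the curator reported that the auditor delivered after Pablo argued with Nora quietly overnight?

In A, the wh-phrase is extracted from inside an adjunct island (introduced by "after"), which blocks movement.
In B, the extraction path crosses only that-complement boundaries, which are transparent.
So B is grammatical.

B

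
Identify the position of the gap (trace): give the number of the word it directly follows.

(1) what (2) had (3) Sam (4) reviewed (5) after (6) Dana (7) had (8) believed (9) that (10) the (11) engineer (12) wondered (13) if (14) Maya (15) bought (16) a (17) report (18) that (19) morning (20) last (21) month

The displaced element is "what" (word 1).
It functions as the direct object of "reviewed", so the gap sits immediately after word 4 ("reviewed").
Base order: Sam had reviewed what after Dana had believed that the engineer wondered if Maya bought a report that morning last month.

4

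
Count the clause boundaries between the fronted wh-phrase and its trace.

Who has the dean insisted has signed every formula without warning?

1

"who" is extracted from the subject of "signed".
Boundaries crossed, outermost first: [Ø] — 1 in total.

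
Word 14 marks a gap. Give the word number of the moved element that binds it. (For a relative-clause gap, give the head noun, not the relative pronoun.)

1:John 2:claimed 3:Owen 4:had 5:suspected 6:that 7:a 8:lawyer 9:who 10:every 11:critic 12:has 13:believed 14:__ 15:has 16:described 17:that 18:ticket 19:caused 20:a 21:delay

8

The gap at 14 is the subject of "described", inside a relative clause.
The relative pronoun is "who" (word 9); it is bound by the head noun immediately before it.
Its filler is the head noun "lawyer", at word 8.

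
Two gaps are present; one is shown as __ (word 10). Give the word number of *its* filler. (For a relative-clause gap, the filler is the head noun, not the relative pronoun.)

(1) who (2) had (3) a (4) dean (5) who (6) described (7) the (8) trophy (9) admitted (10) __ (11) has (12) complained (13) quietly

1

The marked gap is the subject of "complained".
Its filler is the fronted wh-phrase "who", at word 1.
(The other dependency links word 4 to a gap after word 5.)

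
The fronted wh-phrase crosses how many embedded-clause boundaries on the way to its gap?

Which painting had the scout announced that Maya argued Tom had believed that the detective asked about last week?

"which painting" is extracted from the PP object of "asked".
Boundaries crossed, outermost first: [that], [Ø], [that] — 3 in total.

3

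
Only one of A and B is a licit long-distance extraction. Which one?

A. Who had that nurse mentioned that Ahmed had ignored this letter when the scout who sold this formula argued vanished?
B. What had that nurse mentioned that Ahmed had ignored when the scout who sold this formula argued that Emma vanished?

B

In A, the wh-phrase is extracted from inside an adjunct island (introduced by "when"), which blocks movement.
In B, the extraction path crosses only that-complement boundaries, which are transparent.
So B is grammatical.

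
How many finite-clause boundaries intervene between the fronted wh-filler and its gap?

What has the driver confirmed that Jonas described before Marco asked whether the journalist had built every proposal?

"what" is extracted from the object of "described".
Boundaries crossed, outermost first: [that] — 1 in total.

1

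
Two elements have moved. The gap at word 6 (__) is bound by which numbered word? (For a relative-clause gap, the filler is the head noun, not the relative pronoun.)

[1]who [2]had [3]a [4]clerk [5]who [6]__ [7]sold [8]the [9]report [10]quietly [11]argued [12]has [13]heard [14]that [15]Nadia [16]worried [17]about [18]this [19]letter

The marked gap is inside the relative clause, the subject of "sold".
Its filler is the head noun "clerk" (via "who"), at word 4.
(The other dependency links word 1 to a gap after word 11.)

4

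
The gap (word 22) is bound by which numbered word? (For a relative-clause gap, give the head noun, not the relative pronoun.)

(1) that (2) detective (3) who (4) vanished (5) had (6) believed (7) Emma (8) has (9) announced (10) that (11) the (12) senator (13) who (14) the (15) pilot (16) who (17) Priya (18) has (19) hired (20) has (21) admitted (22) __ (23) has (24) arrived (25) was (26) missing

12

The gap at 22 is the subject of "arrived", inside a relative clause.
The relative pronoun is "who" (word 13); it is bound by the head noun immediately before it.
Its filler is the head noun "senator", at word 12.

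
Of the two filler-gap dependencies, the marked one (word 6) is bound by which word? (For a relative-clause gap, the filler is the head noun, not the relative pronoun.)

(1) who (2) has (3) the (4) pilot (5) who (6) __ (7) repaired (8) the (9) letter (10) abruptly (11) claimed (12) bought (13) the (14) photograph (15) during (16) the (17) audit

The marked gap is inside the relative clause, the subject of "repaired".
Its filler is the head noun "pilot" (via "who"), at word 4.
(The other dependency links word 1 to a gap after word 11.)

4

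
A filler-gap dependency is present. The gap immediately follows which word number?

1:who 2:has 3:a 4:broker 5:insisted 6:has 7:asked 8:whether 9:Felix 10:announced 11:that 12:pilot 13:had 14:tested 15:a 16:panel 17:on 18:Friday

5

The displaced element is "who" (word 1).
It is linked across 1 clause boundary (Ø).
It functions as the subject of "asked", so the gap sits immediately after word 5 ("insisted").
Base order: A broker has insisted that who has asked whether Felix announced that pilot had tested a panel on Friday.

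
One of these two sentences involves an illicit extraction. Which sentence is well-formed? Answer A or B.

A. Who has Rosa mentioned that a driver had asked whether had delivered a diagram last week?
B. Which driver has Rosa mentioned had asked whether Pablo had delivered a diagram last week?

In A, the wh-phrase is extracted from inside a wh-island (introduced by "whether"), which blocks movement.
In B, the extraction path crosses only that-complement boundaries, which are transparent.
So B is grammatical.

B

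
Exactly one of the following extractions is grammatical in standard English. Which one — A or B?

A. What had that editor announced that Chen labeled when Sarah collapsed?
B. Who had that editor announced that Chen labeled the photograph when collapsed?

A

In B, the wh-phrase is extracted from inside an adjunct island (introduced by "when"), which blocks movement.
In A, the extraction path crosses only that-complement boundaries, which are transparent.
So A is grammatical.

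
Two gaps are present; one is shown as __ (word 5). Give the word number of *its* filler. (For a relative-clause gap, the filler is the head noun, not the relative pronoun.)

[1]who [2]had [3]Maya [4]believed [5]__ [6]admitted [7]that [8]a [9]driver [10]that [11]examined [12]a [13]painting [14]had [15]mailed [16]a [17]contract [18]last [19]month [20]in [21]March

The marked gap is the subject of "admitted".
Its filler is the fronted wh-phrase "who", at word 1.
(The other dependency links word 9 to a gap after word 10.)

1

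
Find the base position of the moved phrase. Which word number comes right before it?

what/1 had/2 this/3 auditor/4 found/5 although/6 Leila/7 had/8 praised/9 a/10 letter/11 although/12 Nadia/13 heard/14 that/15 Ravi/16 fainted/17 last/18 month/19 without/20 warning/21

5

The displaced element is "what" (word 1).
It functions as the direct object of "found", so the gap sits immediately after word 5 ("found").
Base order: This auditor had found what although Leila had praised a letter although Nadia heard that Ravi fainted last month without warning.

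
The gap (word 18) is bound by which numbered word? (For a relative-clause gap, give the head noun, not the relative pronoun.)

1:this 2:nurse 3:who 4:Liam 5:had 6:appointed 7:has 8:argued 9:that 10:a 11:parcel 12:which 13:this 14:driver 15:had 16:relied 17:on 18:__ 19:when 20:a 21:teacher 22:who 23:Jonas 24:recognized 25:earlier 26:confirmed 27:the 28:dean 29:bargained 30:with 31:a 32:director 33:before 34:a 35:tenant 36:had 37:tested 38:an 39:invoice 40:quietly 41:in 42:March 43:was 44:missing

The gap at 18 is the prepositional object of "relied", inside a relative clause.
The relative pronoun is "which" (word 12); it is bound by the head noun immediately before it.
Its filler is the head noun "parcel", at word 11.

11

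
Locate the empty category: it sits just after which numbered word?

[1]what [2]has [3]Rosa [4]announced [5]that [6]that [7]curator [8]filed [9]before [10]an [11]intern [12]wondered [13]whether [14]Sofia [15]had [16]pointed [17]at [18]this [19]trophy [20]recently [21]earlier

8

The displaced element is "what" (word 1).
It is linked across 1 clause boundary (that).
It functions as the direct object of "filed", so the gap sits immediately after word 8 ("filed").
Base order: Rosa has announced that that curator filed what before an intern wondered whether Sofia had pointed at this trophy recently earlier.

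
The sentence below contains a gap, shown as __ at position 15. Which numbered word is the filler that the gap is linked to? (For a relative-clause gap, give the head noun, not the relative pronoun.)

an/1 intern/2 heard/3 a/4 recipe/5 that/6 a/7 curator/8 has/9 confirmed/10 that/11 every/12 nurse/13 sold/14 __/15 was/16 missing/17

The gap at 15 is the object of "sold", inside a relative clause.
The relative pronoun is "that" (word 6); it is bound by the head noun immediately before it.
Its filler is the head noun "recipe", at word 5.

5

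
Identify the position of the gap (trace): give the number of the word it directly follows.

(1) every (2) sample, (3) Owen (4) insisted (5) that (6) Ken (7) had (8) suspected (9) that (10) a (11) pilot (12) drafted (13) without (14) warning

12

The displaced element is "every sample" (word 2).
It is linked across 2 clause boundaries (that → that).
It functions as the direct object of "drafted", so the gap sits immediately after word 12 ("drafted").
Base order: Owen insisted that Ken had suspected that a pilot drafted every sample without warning.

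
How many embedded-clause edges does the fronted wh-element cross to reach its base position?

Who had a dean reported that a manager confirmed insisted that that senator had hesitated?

"who" is extracted from the subject of "insisted".
Boundaries crossed, outermost first: [that], [Ø] — 2 in total.

2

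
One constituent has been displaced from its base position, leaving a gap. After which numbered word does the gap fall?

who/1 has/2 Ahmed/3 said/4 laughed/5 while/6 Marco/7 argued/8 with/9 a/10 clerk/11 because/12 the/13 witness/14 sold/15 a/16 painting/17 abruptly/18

The displaced element is "who" (word 1).
It is linked across 1 clause boundary (Ø).
It functions as the subject of "laughed", so the gap sits immediately after word 4 ("said").
Base order: Ahmed has said that who laughed while Marco argued with a clerk because the witness sold a painting abruptly.

4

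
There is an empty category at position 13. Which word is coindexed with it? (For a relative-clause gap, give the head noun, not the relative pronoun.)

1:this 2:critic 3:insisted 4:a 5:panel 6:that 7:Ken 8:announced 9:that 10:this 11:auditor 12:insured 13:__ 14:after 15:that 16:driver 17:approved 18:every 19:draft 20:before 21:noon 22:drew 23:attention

The gap at 13 is the object of "insured", inside a relative clause.
The relative pronoun is "that" (word 6); it is bound by the head noun immediately before it.
Its filler is the head noun "panel", at word 5.

5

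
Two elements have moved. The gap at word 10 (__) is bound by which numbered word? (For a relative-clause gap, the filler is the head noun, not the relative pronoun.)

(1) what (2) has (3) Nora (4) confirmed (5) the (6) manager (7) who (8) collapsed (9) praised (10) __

1

The marked gap is the direct object of "praised".
Its filler is the fronted wh-phrase "what", at word 1.
(The other dependency links word 6 to a gap after word 7.)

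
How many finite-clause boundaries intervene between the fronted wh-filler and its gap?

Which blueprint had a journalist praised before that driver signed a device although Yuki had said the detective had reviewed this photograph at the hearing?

"which blueprint" originates inside the matrix clause — no clause boundary is crossed.

0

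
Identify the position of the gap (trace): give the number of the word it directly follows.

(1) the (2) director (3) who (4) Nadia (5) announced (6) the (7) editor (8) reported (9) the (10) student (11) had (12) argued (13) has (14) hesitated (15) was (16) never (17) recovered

12

The displaced element is "the director" (word 2).
It is linked across 3 clause boundaries (Ø → Ø → Ø).
It functions as the subject of "hesitated", so the gap sits immediately after word 12 ("argued").
Base order: Nadia announced the editor reported the student had argued that the director has hesitated.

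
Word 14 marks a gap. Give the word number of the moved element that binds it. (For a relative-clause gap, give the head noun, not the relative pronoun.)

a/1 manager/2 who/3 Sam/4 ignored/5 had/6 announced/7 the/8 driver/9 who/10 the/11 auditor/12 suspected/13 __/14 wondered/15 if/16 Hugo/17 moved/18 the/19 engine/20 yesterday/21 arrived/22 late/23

9

The gap at 14 is the subject of "wondered", inside a relative clause.
The relative pronoun is "who" (word 10); it is bound by the head noun immediately before it.
Its filler is the head noun "driver", at word 9.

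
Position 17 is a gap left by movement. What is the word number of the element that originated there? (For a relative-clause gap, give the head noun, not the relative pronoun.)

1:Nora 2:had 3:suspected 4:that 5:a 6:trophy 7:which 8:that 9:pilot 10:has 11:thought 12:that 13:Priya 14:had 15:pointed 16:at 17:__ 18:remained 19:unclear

The gap at 17 is the prepositional object of "pointed", inside a relative clause.
The relative pronoun is "which" (word 7); it is bound by the head noun immediately before it.
Its filler is the head noun "trophy", at word 6.

6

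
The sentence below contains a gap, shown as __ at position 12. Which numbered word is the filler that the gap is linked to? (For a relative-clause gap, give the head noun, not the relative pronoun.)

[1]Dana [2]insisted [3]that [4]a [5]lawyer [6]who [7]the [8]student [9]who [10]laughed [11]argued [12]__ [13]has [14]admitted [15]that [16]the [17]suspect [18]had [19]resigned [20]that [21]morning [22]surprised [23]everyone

The gap at 12 is the subject of "admitted", inside a relative clause.
The relative pronoun is "who" (word 6); it is bound by the head noun immediately before it.
Its filler is the head noun "lawyer", at word 5.

5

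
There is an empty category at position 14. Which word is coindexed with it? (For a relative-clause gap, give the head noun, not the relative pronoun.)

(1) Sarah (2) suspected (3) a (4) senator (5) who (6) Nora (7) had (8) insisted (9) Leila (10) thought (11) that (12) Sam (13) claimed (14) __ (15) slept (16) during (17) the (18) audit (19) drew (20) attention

4

The gap at 14 is the subject of "slept", inside a relative clause.
The relative pronoun is "who" (word 5); it is bound by the head noun immediately before it.
Its filler is the head noun "senator", at word 4.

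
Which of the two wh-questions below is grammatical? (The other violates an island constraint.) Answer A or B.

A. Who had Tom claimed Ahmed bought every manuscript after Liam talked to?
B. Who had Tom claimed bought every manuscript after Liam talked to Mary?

In A, the wh-phrase is extracted from inside an adjunct island (introduced by "after"), which blocks movement.
In B, the extraction path crosses only that-complement boundaries, which are transparent.
So B is grammatical.

B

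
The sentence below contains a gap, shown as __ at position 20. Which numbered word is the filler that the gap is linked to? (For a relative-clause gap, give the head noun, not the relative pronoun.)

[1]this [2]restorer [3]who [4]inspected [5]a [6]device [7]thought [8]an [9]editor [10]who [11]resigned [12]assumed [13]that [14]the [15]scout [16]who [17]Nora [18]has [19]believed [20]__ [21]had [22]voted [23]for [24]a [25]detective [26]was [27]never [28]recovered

The gap at 20 is the subject of "voted", inside a relative clause.
The relative pronoun is "who" (word 16); it is bound by the head noun immediately before it.
Its filler is the head noun "scout", at word 15.

15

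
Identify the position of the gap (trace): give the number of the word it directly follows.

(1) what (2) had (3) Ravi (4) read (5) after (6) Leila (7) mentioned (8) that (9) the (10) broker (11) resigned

The displaced element is "what" (word 1).
It functions as the direct object of "read", so the gap sits immediately after word 4 ("read").
Base order: Ravi had read what after Leila mentioned that the broker resigned.

4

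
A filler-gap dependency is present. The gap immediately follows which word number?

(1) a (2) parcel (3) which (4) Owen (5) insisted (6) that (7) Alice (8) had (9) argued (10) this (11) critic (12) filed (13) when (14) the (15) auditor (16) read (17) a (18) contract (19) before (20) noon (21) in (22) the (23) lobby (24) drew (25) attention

12

The displaced element is "a parcel" (word 2).
It is linked across 2 clause boundaries (that → Ø).
It functions as the direct object of "filed", so the gap sits immediately after word 12 ("filed").
Base order: Owen insisted that Alice had argued this critic filed a parcel when the auditor read a contract before noon in the lobby.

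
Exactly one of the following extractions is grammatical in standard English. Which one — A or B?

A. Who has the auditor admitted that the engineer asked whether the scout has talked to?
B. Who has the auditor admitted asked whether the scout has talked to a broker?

B

In A, the wh-phrase is extracted from inside a wh-island (introduced by "whether"), which blocks movement.
In B, the extraction path crosses only that-complement boundaries, which are transparent.
So B is grammatical.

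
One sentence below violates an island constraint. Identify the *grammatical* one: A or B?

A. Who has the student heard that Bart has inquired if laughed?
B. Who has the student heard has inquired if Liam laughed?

In A, the wh-phrase is extracted from inside a wh-island (introduced by "if"), which blocks movement.
In B, the extraction path crosses only that-complement boundaries, which are transparent.
So B is grammatical.

B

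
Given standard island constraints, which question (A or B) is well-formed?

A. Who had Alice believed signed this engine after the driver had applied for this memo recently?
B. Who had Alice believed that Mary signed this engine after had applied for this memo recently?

A

In B, the wh-phrase is extracted from inside an adjunct island (introduced by "after"), which blocks movement.
In A, the extraction path crosses only that-complement boundaries, which are transparent.
So A is grammatical.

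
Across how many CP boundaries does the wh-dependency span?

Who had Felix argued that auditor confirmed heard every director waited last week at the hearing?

"who" is extracted from the subject of "heard".
Boundaries crossed, outermost first: [Ø], [Ø] — 2 in total.

2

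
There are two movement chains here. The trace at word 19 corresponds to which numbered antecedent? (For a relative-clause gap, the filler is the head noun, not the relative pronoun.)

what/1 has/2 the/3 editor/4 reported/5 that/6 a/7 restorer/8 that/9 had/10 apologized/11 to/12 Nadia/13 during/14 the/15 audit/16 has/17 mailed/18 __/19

The marked gap is the direct object of "mailed".
Its filler is the fronted wh-phrase "what", at word 1.
(The other dependency links word 8 to a gap after word 9.)

1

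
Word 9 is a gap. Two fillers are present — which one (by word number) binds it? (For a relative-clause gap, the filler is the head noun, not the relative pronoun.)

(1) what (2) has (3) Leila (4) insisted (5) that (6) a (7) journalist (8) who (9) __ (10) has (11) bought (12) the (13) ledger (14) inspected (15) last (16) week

7

The marked gap is inside the relative clause, the subject of "bought".
Its filler is the head noun "journalist" (via "who"), at word 7.
(The other dependency links word 1 to a gap after word 14.)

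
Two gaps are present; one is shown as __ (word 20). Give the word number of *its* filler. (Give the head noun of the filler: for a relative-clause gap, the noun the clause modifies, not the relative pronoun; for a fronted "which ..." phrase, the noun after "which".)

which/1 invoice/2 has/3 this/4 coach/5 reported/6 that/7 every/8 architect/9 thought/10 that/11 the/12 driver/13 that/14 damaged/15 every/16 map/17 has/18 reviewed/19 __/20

2

The marked gap is the direct object of "reviewed".
Its filler is the fronted wh-phrase "which invoice", at word 2.
(The other dependency links word 13 to a gap after word 14.)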